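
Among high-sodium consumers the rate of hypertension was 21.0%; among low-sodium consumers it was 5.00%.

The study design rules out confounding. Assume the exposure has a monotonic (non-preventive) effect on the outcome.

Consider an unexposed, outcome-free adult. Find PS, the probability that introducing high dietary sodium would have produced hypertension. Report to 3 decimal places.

p₁ = 0.21, p₀ = 0.05.
Under exogeneity and monotonicity, PS = (p₁ − p₀) / (1 − p₀).
PS = (0.21 − 0.05) / (1 − 0.05) = 0.16 / 0.95 ≈ 0.1684

PS ≈ 0.168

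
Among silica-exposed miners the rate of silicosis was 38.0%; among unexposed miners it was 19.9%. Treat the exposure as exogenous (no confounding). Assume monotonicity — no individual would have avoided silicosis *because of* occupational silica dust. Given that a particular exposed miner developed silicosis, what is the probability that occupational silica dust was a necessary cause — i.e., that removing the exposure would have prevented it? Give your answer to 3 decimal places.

p₁ = 0.38, p₀ = 0.199.
Under exogeneity and monotonicity, PN = (p₁ − p₀) / p₁.
PN = (0.38 − 0.199) / 0.38 = 0.181 / 0.38 ≈ 0.4763

PN ≈ 0.476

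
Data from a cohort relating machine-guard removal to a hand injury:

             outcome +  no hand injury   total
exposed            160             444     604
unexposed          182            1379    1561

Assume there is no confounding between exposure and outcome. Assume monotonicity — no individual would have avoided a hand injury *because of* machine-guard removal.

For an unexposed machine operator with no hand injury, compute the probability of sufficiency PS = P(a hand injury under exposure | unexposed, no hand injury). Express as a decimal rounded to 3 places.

p₁ = P(outcome | exposed) = 160/604 = 0.2649
p₀ = P(outcome | unexposed) = 182/1561 = 0.11659
Under exogeneity and monotonicity, PS = (p₁ − p₀)/(1 − p₀).
PS = (0.2649 − 0.11659) / 0.88341 ≈ 0.1679

PS ≈ 0.168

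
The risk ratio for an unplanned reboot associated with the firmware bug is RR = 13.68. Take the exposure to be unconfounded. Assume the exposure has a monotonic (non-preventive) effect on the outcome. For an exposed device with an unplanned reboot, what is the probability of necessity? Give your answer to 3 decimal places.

Under exogeneity and monotonicity, PN = (RR − 1) / RR = 1 − 1/RR.
PN = (13.68 − 1) / 13.68 = 12.68 / 13.68 ≈ 0.9269

PN ≈ 0.927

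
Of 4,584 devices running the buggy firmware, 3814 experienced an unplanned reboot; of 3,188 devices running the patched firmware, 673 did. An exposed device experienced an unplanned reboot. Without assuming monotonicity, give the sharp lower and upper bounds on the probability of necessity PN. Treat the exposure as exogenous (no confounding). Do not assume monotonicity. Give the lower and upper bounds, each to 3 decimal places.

0.746 ≤ PN ≤ 0.948

p₁ = P(outcome | exposed) = 3814/4584 = 0.83202
p₀ = P(outcome | unexposed) = 673/3188 = 0.2111
Under exogeneity alone the bounds on PN are max{0,(p₁−p₀)/p₁} ≤ PN ≤ min{1,(1−p₀)/p₁}.
  lower = (p₁ − p₀)/p₁ = 0.62092 / 0.83202 ≈ 0.7463
  upper = min{1, (1 − p₀)/p₁} = 0.7889 / 0.83202 ≈ 0.9482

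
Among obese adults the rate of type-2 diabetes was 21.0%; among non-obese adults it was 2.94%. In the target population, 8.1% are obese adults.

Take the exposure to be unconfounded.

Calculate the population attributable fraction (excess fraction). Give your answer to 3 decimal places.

p₁ = 0.21, p₀ = 0.0294.
Overall risk P(Y=1) = π·p₁ + (1−π)·p₀ = 0.081×0.21 + 0.919×0.0294 = 0.044029.
Under exogeneity, PAF = [P(Y=1) − p₀] / P(Y=1).
PAF = (0.044029 − 0.0294) / 0.044029 ≈ 0.3323

PAF ≈ 0.332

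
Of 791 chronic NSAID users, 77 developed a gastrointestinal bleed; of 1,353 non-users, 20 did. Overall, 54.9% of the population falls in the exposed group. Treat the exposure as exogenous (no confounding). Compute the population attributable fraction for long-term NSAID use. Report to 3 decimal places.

PAF ≈ 0.754

p₁ = P(outcome | exposed) = 77/791 = 0.097345
p₀ = P(outcome | unexposed) = 20/1353 = 0.014782
Overall risk P(Y=1) = π·p₁ + (1−π)·p₀ = 0.549×0.097345 + 0.451×0.014782 = 0.060109.
Under exogeneity, PAF = [P(Y=1) − p₀] / P(Y=1).
PAF = (0.060109 − 0.014782) / 0.060109 ≈ 0.7541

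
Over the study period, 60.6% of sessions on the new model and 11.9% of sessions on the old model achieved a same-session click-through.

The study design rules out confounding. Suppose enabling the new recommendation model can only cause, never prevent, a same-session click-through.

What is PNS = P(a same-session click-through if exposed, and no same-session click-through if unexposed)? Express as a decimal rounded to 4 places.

PNS ≈ 0.4870

p₁ = 0.606, p₀ = 0.119.
Under exogeneity and monotonicity, PNS = p₁ − p₀.
PNS = 0.606 − 0.119 = 0.487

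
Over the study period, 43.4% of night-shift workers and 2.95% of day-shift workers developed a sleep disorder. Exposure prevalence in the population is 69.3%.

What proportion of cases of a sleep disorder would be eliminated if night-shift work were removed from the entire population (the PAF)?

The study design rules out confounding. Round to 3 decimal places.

PAF ≈ 0.905

p₁ = 0.434, p₀ = 0.0295.
Overall risk P(Y=1) = π·p₁ + (1−π)·p₀ = 0.693×0.434 + 0.307×0.0295 = 0.30982.
Under exogeneity, PAF = [P(Y=1) − p₀] / P(Y=1).
PAF = (0.30982 − 0.0295) / 0.30982 ≈ 0.9048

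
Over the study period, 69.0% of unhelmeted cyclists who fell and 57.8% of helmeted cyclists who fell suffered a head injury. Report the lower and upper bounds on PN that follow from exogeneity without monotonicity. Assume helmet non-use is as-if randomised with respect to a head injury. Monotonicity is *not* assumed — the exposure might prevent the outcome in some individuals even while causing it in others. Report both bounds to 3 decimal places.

p₁ = 0.69, p₀ = 0.578.
Under exogeneity alone the bounds on PN are max{0,(p₁−p₀)/p₁} ≤ PN ≤ min{1,(1−p₀)/p₁}.
  lower = (p₁ − p₀)/p₁ = 0.112 / 0.69 ≈ 0.1623
  upper = min{1, (1 − p₀)/p₁} = 0.422 / 0.69 ≈ 0.6116

0.162 ≤ PN ≤ 0.612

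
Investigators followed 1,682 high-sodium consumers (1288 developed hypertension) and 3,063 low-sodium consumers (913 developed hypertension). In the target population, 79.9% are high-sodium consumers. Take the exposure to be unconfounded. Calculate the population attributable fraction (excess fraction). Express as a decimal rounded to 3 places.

PAF ≈ 0.556

p₁ = P(outcome | exposed) = 1288/1682 = 0.76576
p₀ = P(outcome | unexposed) = 913/3063 = 0.29807
Overall risk P(Y=1) = π·p₁ + (1−π)·p₀ = 0.799×0.76576 + 0.201×0.29807 = 0.67175.
Under exogeneity, PAF = [P(Y=1) − p₀] / P(Y=1).
PAF = (0.67175 − 0.29807) / 0.67175 ≈ 0.5563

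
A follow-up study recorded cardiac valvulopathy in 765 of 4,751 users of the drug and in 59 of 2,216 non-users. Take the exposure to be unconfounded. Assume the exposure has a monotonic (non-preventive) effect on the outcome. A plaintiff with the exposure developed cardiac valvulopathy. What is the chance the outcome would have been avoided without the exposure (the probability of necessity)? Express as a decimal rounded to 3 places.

p₁ = P(outcome | exposed) = 765/4751 = 0.16102
p₀ = P(outcome | unexposed) = 59/2216 = 0.026625
Under exogeneity and monotonicity, PN = (p₁ − p₀) / p₁.
PN = (0.16102 − 0.026625) / 0.16102 = 0.13439 / 0.16102 ≈ 0.8346

PN ≈ 0.835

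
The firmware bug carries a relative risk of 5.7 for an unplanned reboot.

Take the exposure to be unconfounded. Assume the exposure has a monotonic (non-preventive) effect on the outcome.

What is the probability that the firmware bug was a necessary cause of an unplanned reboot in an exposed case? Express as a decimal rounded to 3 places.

PN ≈ 0.825

Under exogeneity and monotonicity, PN = (RR − 1) / RR = 1 − 1/RR.
PN = (5.7 − 1) / 5.7 = 4.7 / 5.7 ≈ 0.8246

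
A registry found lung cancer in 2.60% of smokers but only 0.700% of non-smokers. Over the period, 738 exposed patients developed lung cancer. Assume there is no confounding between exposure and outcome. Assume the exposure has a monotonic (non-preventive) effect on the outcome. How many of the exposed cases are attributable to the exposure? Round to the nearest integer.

p₁ = 0.026, p₀ = 0.007.
PN = (p₁ − p₀)/p₁ = (0.026 − 0.007) / 0.026 ≈ 0.73077.
Attributable cases ≈ PN × (exposed cases) = 0.73077 × 738 ≈ 539.31.

about 539 cases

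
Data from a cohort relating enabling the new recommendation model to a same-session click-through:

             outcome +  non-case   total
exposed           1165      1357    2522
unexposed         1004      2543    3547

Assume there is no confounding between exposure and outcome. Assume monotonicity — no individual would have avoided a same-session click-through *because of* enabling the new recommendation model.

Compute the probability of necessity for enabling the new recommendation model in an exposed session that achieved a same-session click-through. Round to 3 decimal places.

p₁ = P(outcome | exposed) = 1165/2522 = 0.46193
p₀ = P(outcome | unexposed) = 1004/3547 = 0.28306
Under exogeneity and monotonicity, PN = (p₁ − p₀) / p₁.
PN = (0.46193 − 0.28306) / 0.46193 = 0.17888 / 0.46193 ≈ 0.3872

PN ≈ 0.387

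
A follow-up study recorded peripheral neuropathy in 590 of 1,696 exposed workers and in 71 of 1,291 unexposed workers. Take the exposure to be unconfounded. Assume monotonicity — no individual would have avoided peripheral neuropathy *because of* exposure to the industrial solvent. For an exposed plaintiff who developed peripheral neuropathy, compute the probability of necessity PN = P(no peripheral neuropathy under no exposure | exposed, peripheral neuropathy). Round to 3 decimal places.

PN ≈ 0.842

p₁ = P(outcome | exposed) = 590/1696 = 0.34788
p₀ = P(outcome | unexposed) = 71/1291 = 0.054996
Under exogeneity and monotonicity, PN = (p₁ − p₀) / p₁.
PN = (0.34788 − 0.054996) / 0.34788 = 0.29288 / 0.34788 ≈ 0.8419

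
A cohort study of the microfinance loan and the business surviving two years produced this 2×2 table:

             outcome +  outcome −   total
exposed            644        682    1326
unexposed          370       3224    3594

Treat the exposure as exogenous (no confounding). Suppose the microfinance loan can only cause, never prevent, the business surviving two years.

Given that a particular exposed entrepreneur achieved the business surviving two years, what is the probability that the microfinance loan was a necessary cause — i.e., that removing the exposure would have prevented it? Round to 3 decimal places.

PN ≈ 0.788

p₁ = P(outcome | exposed) = 644/1326 = 0.48567
p₀ = P(outcome | unexposed) = 370/3594 = 0.10295
Under exogeneity and monotonicity, PN = (p₁ − p₀) / p₁.
PN = (0.48567 − 0.10295) / 0.48567 = 0.38272 / 0.48567 ≈ 0.7880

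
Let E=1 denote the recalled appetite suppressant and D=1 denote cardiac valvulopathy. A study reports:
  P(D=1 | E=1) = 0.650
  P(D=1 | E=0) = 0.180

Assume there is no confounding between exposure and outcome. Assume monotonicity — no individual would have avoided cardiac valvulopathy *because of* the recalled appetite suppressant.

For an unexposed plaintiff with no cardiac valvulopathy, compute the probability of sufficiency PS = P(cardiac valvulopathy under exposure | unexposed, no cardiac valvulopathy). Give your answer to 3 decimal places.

PS ≈ 0.573

Let p₁ = 0.65, p₀ = 0.18.
Under exogeneity and monotonicity, PS = (p₁ − p₀) / (1 − p₀).
PS = (0.65 − 0.18) / (1 − 0.18) = 0.47 / 0.82 ≈ 0.5732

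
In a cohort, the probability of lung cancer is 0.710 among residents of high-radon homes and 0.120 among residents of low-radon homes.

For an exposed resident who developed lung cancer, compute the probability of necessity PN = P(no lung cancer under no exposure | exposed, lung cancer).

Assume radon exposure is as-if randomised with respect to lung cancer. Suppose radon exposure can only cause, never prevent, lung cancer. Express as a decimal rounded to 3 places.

Let p₁ = 0.71, p₀ = 0.12.
Under exogeneity and monotonicity, PN = (p₁ − p₀) / p₁.
PN = (0.71 − 0.12) / 0.71 = 0.59 / 0.71 ≈ 0.8310

PN ≈ 0.831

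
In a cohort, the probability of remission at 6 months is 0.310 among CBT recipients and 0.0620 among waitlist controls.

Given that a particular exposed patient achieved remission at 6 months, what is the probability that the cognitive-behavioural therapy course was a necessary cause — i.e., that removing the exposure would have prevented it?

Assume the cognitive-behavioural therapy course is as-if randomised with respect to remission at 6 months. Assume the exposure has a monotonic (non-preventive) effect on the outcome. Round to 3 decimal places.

PN ≈ 0.800

Let p₁ = 0.31, p₀ = 0.062.
Under exogeneity and monotonicity, PN = (p₁ − p₀) / p₁.
PN = (0.31 − 0.062) / 0.31 = 0.248 / 0.31 ≈ 0.8000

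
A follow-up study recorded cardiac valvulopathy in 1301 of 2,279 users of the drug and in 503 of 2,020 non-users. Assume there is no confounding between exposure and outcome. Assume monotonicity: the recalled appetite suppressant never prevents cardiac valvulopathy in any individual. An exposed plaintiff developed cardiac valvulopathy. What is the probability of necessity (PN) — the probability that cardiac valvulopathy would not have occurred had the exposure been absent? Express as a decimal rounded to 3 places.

p₁ = P(outcome | exposed) = 1301/2279 = 0.57086
p₀ = P(outcome | unexposed) = 503/2020 = 0.24901
Under exogeneity and monotonicity, PN = (p₁ − p₀) / p₁.
PN = (0.57086 − 0.24901) / 0.57086 = 0.32185 / 0.57086 ≈ 0.5638

PN ≈ 0.564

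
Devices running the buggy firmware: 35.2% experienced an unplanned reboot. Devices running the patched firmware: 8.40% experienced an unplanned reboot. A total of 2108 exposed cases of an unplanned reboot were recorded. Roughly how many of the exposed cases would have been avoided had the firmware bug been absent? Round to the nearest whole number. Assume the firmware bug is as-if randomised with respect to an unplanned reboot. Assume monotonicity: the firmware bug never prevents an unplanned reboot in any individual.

about 1605 cases

p₁ = 0.352, p₀ = 0.084.
PN = (p₁ − p₀)/p₁ = (0.352 − 0.084) / 0.352 ≈ 0.76136.
Attributable cases ≈ PN × (exposed cases) = 0.76136 × 2108 ≈ 1604.95.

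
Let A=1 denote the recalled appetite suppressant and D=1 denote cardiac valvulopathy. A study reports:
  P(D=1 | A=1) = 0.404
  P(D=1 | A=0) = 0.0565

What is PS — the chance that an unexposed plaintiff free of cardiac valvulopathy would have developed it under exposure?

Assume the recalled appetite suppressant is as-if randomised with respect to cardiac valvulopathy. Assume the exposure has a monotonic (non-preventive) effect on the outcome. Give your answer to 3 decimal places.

PS ≈ 0.368

Let p₁ = 0.404, p₀ = 0.0565.
Under exogeneity and monotonicity, PS = (p₁ − p₀) / (1 − p₀).
PS = (0.404 − 0.0565) / (1 − 0.0565) = 0.3475 / 0.9435 ≈ 0.3683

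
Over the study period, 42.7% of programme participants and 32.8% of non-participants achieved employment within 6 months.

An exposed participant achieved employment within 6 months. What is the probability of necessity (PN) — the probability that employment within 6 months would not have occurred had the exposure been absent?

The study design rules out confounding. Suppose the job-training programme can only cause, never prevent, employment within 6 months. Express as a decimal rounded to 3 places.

PN ≈ 0.232

p₁ = 0.427, p₀ = 0.328.
Under exogeneity and monotonicity, PN = (p₁ − p₀) / p₁.
PN = (0.427 − 0.328) / 0.427 = 0.099 / 0.427 ≈ 0.2319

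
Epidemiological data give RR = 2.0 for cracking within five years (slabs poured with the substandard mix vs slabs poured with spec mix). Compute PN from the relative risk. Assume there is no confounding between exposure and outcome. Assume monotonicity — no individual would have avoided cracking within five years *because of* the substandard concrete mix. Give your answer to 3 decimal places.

Under exogeneity and monotonicity, PN = (RR − 1) / RR = 1 − 1/RR.
PN = (2.0 − 1) / 2.0 = 1 / 2.0 ≈ 0.5000

PN ≈ 0.500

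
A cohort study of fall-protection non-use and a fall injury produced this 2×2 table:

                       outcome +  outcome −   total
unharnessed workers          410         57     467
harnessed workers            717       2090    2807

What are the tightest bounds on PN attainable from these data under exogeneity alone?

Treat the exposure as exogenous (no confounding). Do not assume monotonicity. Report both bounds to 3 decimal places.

0.709 ≤ PN ≤ 0.848

p₁ = P(outcome | exposed) = 410/467 = 0.87794
p₀ = P(outcome | unexposed) = 717/2807 = 0.25543
Under exogeneity alone the bounds on PN are max{0,(p₁−p₀)/p₁} ≤ PN ≤ min{1,(1−p₀)/p₁}.
  lower = (p₁ − p₀)/p₁ = 0.62251 / 0.87794 ≈ 0.7091
  upper = min{1, (1 − p₀)/p₁} = 0.74457 / 0.87794 ≈ 0.8481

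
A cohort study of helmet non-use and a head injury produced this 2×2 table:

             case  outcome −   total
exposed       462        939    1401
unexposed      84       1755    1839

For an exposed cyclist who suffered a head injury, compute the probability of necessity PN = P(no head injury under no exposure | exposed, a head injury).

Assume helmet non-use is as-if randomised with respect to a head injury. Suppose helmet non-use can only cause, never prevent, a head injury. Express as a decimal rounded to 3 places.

PN ≈ 0.861

p₁ = P(outcome | exposed) = 462/1401 = 0.32976
p₀ = P(outcome | unexposed) = 84/1839 = 0.045677
Under exogeneity and monotonicity, PN = (p₁ − p₀)/p₁.
PN = (0.32976 − 0.045677) / 0.32976 ≈ 0.8615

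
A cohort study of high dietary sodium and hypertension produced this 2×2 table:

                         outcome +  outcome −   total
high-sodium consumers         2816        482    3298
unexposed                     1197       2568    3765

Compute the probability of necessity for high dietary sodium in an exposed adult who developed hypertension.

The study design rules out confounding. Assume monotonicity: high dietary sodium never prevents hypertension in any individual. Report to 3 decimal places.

PN ≈ 0.628

p₁ = P(outcome | exposed) = 2816/3298 = 0.85385
p₀ = P(outcome | unexposed) = 1197/3765 = 0.31793
Under exogeneity and monotonicity, PN = (p₁ − p₀)/p₁.
PN = (0.85385 − 0.31793) / 0.85385 ≈ 0.6277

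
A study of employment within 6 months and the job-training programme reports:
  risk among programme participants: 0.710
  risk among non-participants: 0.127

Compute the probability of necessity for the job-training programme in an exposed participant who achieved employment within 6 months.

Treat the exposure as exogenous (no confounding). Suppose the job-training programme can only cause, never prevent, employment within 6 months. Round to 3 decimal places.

PN ≈ 0.821

Let p₁ = 0.71, p₀ = 0.127.
Under exogeneity and monotonicity, PN = (p₁ − p₀) / p₁.
PN = (0.71 − 0.127) / 0.71 = 0.583 / 0.71 ≈ 0.8211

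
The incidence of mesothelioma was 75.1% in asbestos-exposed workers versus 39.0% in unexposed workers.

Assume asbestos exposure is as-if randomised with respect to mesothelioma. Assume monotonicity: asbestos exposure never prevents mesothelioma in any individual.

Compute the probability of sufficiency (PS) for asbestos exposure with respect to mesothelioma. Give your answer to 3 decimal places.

p₁ = 0.751, p₀ = 0.39.
Under exogeneity and monotonicity, PS = (p₁ − p₀) / (1 − p₀).
PS = (0.751 − 0.39) / (1 − 0.39) = 0.361 / 0.61 ≈ 0.5918

PS ≈ 0.592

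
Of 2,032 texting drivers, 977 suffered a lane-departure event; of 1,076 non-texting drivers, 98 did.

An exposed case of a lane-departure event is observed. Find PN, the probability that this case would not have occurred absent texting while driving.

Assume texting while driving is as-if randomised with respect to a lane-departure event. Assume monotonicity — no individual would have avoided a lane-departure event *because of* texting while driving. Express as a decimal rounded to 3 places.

p₁ = P(outcome | exposed) = 977/2032 = 0.48081
p₀ = P(outcome | unexposed) = 98/1076 = 0.091078
Under exogeneity and monotonicity, PN = (p₁ − p₀) / p₁.
PN = (0.48081 − 0.091078) / 0.48081 = 0.38973 / 0.48081 ≈ 0.8106

PN ≈ 0.811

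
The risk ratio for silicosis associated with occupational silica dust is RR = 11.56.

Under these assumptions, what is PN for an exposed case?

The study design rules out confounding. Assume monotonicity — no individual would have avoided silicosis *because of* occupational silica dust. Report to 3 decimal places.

PN ≈ 0.913

Under exogeneity and monotonicity, PN = (RR − 1) / RR = 1 − 1/RR.
PN = (11.56 − 1) / 11.56 = 10.56 / 11.56 ≈ 0.9135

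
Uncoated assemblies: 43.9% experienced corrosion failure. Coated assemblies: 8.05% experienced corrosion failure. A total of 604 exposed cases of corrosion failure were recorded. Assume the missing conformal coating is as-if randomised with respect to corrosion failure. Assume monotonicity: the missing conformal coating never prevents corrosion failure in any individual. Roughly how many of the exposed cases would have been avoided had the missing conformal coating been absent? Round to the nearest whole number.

about 493 cases

p₁ = 0.439, p₀ = 0.0805.
PN = (p₁ − p₀)/p₁ = (0.439 − 0.0805) / 0.439 ≈ 0.81663.
Attributable cases ≈ PN × (exposed cases) = 0.81663 × 604 ≈ 493.24.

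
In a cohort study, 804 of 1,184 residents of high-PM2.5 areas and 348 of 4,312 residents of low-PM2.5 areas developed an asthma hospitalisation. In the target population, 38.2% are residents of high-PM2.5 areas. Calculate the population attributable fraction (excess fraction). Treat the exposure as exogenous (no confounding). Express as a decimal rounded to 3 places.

p₁ = P(outcome | exposed) = 804/1184 = 0.67905
p₀ = P(outcome | unexposed) = 348/4312 = 0.080705
Overall risk P(Y=1) = π·p₁ + (1−π)·p₀ = 0.382×0.67905 + 0.618×0.080705 = 0.30927.
Under exogeneity, PAF = [P(Y=1) − p₀] / P(Y=1).
PAF = (0.30927 − 0.080705) / 0.30927 ≈ 0.7391

PAF ≈ 0.739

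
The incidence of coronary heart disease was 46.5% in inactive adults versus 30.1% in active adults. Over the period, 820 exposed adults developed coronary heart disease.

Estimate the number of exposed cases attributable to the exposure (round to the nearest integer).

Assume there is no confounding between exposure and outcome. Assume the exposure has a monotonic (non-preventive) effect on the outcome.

p₁ = 0.465, p₀ = 0.301.
PN = (p₁ − p₀)/p₁ = (0.465 − 0.301) / 0.465 ≈ 0.35269.
Attributable cases ≈ PN × (exposed cases) = 0.35269 × 820 ≈ 289.20.

about 289 cases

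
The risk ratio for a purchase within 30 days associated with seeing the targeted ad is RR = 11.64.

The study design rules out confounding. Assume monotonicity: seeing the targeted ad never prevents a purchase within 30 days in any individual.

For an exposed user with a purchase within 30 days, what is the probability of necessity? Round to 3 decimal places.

Under exogeneity and monotonicity, PN = (RR − 1) / RR = 1 − 1/RR.
PN = (11.64 − 1) / 11.64 = 10.64 / 11.64 ≈ 0.9141

PN ≈ 0.914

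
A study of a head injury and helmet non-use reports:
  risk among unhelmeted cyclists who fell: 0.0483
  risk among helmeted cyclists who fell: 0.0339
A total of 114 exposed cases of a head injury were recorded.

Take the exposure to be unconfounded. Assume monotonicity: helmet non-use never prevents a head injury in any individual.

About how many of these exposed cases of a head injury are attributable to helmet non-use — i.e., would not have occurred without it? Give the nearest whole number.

about 34 cases

Let p₁ = 0.0483, p₀ = 0.0339.
PN = (p₁ − p₀)/p₁ = (0.0483 − 0.0339) / 0.0483 ≈ 0.29814.
Attributable cases ≈ PN × (exposed cases) = 0.29814 × 114 ≈ 33.99.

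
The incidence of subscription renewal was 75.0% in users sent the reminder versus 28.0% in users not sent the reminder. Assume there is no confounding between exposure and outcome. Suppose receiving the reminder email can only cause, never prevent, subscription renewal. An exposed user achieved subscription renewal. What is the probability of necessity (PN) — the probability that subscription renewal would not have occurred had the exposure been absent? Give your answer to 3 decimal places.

p₁ = 0.75, p₀ = 0.28.
Under exogeneity and monotonicity, PN = (p₁ − p₀) / p₁.
PN = (0.75 − 0.28) / 0.75 = 0.47 / 0.75 ≈ 0.6267

PN ≈ 0.627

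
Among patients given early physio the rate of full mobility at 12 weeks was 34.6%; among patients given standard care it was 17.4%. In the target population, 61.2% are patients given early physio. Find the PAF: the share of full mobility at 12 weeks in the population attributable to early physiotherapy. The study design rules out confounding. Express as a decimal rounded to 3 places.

PAF ≈ 0.377

p₁ = 0.346, p₀ = 0.174.
Overall risk P(Y=1) = π·p₁ + (1−π)·p₀ = 0.612×0.346 + 0.388×0.174 = 0.27926.
Under exogeneity, PAF = [P(Y=1) − p₀] / P(Y=1).
PAF = (0.27926 − 0.174) / 0.27926 ≈ 0.3769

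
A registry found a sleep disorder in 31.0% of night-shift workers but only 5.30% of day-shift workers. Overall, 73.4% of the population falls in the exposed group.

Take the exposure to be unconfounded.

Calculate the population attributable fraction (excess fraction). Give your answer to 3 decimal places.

p₁ = 0.31, p₀ = 0.053.
Overall risk P(Y=1) = π·p₁ + (1−π)·p₀ = 0.734×0.31 + 0.266×0.053 = 0.24164.
Under exogeneity, PAF = [P(Y=1) − p₀] / P(Y=1).
PAF = (0.24164 − 0.053) / 0.24164 ≈ 0.7807

PAF ≈ 0.781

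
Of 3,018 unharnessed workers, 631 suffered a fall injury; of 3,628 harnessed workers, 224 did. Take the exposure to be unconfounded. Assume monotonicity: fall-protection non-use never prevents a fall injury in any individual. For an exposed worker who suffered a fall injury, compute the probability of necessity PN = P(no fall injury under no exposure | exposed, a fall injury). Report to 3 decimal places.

PN ≈ 0.705

p₁ = P(outcome | exposed) = 631/3018 = 0.20908
p₀ = P(outcome | unexposed) = 224/3628 = 0.061742
Under exogeneity and monotonicity, PN = (p₁ − p₀) / p₁.
PN = (0.20908 − 0.061742) / 0.20908 = 0.14734 / 0.20908 ≈ 0.7047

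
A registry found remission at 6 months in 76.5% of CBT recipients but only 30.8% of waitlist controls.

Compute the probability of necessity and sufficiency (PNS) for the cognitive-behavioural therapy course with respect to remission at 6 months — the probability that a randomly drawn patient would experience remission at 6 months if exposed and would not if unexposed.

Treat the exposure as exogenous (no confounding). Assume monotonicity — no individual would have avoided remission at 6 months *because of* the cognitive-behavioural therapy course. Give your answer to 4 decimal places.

p₁ = 0.765, p₀ = 0.308.
Under exogeneity and monotonicity, PNS = p₁ − p₀.
PNS = 0.765 − 0.308 = 0.457

PNS ≈ 0.4570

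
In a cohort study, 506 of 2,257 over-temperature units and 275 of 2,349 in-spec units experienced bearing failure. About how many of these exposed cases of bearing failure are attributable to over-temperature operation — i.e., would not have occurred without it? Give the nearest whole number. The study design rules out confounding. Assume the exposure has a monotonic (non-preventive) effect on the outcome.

p₁ = P(outcome | exposed) = 506/2257 = 0.22419
p₀ = P(outcome | unexposed) = 275/2349 = 0.11707
PN = (p₁ − p₀)/p₁ = (0.22419 − 0.11707) / 0.22419 ≈ 0.47781.
Attributable cases ≈ PN × (exposed cases) = 0.47781 × 506 ≈ 241.77.

about 242 cases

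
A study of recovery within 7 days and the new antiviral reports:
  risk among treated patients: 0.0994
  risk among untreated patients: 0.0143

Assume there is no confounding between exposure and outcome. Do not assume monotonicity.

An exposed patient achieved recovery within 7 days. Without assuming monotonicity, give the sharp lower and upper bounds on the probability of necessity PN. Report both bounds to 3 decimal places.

Let p₁ = 0.0994, p₀ = 0.0143.
Under exogeneity alone the bounds on PN are max{0,(p₁−p₀)/p₁} ≤ PN ≤ min{1,(1−p₀)/p₁}.
  lower = (p₁ − p₀)/p₁ = 0.0851 / 0.0994 ≈ 0.8561
  upper = min{1, (1 − p₀)/p₁} = 0.9857 / 0.0994 ≈ 9.9165 → capped at 1

0.856 ≤ PN ≤ 1.000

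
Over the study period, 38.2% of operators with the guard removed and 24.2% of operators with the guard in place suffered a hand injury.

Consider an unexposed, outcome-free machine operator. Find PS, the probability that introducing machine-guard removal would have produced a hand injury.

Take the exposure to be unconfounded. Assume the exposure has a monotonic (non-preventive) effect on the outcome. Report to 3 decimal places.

p₁ = 0.382, p₀ = 0.242.
Under exogeneity and monotonicity, PS = (p₁ − p₀) / (1 − p₀).
PS = (0.382 − 0.242) / (1 − 0.242) = 0.14 / 0.758 ≈ 0.1847

PS ≈ 0.185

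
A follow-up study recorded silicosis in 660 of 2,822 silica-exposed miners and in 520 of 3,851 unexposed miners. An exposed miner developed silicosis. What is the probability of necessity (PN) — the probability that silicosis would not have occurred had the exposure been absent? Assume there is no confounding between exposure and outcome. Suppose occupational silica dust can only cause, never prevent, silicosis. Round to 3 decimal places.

PN ≈ 0.423

p₁ = P(outcome | exposed) = 660/2822 = 0.23388
p₀ = P(outcome | unexposed) = 520/3851 = 0.13503
Under exogeneity and monotonicity, PN = (p₁ − p₀) / p₁.
PN = (0.23388 − 0.13503) / 0.23388 = 0.098847 / 0.23388 ≈ 0.4226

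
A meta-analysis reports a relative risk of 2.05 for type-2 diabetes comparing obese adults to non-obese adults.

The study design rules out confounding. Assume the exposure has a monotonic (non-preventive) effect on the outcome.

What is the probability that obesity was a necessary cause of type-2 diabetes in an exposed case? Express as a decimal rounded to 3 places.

Under exogeneity and monotonicity, PN = (RR − 1) / RR = 1 − 1/RR.
PN = (2.05 − 1) / 2.05 = 1.05 / 2.05 ≈ 0.5122

PN ≈ 0.512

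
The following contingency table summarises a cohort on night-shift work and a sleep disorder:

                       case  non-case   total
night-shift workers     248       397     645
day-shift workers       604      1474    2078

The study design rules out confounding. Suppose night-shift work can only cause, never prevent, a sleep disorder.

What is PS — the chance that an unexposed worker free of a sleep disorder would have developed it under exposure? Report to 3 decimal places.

PS ≈ 0.132

p₁ = P(outcome | exposed) = 248/645 = 0.3845
p₀ = P(outcome | unexposed) = 604/2078 = 0.29066
Under exogeneity and monotonicity, PS = (p₁ − p₀)/(1 − p₀).
PS = (0.3845 − 0.29066) / 0.70934 ≈ 0.1323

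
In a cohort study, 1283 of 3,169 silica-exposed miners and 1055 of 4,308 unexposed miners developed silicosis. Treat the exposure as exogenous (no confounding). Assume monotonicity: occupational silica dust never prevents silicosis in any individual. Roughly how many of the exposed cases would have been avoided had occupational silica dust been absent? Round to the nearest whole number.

about 507 cases

p₁ = P(outcome | exposed) = 1283/3169 = 0.40486
p₀ = P(outcome | unexposed) = 1055/4308 = 0.24489
PN = (p₁ − p₀)/p₁ = (0.40486 − 0.24489) / 0.40486 ≈ 0.39512.
Attributable cases ≈ PN × (exposed cases) = 0.39512 × 1283 ≈ 506.93.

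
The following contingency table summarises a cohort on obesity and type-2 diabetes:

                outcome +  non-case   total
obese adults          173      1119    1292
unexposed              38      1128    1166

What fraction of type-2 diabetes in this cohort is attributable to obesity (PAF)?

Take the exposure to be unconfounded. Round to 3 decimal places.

PAF ≈ 0.620

p₁ = P(outcome | exposed) = 173/1292 = 0.1339
p₀ = P(outcome | unexposed) = 38/1166 = 0.03259
Exposure prevalence π = 1292/2458 = 0.52563; overall risk P(Y=1) = 0.085842.
Under exogeneity, PAF = [P(Y=1) − p₀]/P(Y=1).
PAF = (0.085842 − 0.03259) / 0.085842 ≈ 0.6203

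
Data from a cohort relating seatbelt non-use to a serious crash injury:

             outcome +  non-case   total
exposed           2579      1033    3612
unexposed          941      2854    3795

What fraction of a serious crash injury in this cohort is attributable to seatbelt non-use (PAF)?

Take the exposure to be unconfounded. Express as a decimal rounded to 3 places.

PAF ≈ 0.478

p₁ = P(outcome | exposed) = 2579/3612 = 0.71401
p₀ = P(outcome | unexposed) = 941/3795 = 0.24796
Exposure prevalence π = 3612/7407 = 0.48765; overall risk P(Y=1) = 0.47523.
Under exogeneity, PAF = [P(Y=1) − p₀]/P(Y=1).
PAF = (0.47523 − 0.24796) / 0.47523 ≈ 0.4782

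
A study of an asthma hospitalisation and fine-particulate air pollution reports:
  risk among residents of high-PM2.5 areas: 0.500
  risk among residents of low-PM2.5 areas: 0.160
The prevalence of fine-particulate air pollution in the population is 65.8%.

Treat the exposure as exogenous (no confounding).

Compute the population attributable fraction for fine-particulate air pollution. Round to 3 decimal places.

PAF ≈ 0.583

Let p₁ = 0.5, p₀ = 0.16.
Overall risk P(Y=1) = π·p₁ + (1−π)·p₀ = 0.658×0.5 + 0.342×0.16 = 0.38372.
Under exogeneity, PAF = [P(Y=1) − p₀] / P(Y=1).
PAF = (0.38372 − 0.16) / 0.38372 ≈ 0.5830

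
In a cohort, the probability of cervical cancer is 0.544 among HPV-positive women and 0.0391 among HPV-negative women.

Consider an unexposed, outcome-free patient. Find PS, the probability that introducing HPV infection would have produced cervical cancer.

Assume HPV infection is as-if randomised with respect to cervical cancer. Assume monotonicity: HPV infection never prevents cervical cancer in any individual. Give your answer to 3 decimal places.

Let p₁ = 0.544, p₀ = 0.0391.
Under exogeneity and monotonicity, PS = (p₁ − p₀) / (1 − p₀).
PS = (0.544 − 0.0391) / (1 − 0.0391) = 0.5049 / 0.9609 ≈ 0.5254

PS ≈ 0.525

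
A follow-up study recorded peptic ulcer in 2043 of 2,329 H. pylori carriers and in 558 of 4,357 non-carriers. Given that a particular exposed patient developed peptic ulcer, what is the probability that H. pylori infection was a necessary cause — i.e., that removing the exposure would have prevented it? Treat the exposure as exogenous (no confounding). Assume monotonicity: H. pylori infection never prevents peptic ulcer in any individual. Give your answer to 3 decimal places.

PN ≈ 0.854

p₁ = P(outcome | exposed) = 2043/2329 = 0.8772
p₀ = P(outcome | unexposed) = 558/4357 = 0.12807
Under exogeneity and monotonicity, PN = (p₁ − p₀) / p₁.
PN = (0.8772 − 0.12807) / 0.8772 = 0.74913 / 0.8772 ≈ 0.8540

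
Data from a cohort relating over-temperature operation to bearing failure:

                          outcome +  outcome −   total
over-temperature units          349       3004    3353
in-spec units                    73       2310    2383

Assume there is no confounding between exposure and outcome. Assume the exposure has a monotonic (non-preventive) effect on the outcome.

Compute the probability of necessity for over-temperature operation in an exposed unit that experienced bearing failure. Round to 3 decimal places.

p₁ = P(outcome | exposed) = 349/3353 = 0.10409
p₀ = P(outcome | unexposed) = 73/2383 = 0.030634
Under exogeneity and monotonicity, PN = (p₁ − p₀) / p₁.
PN = (0.10409 − 0.030634) / 0.10409 = 0.073452 / 0.10409 ≈ 0.7057

PN ≈ 0.706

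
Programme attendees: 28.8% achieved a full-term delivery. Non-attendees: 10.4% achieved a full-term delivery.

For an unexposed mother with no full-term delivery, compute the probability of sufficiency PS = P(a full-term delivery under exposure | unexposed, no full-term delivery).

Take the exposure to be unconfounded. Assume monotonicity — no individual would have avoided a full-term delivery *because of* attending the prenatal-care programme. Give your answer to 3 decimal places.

PS ≈ 0.205

p₁ = 0.288, p₀ = 0.104.
Under exogeneity and monotonicity, PS = (p₁ − p₀) / (1 − p₀).
PS = (0.288 − 0.104) / (1 − 0.104) = 0.184 / 0.896 ≈ 0.2054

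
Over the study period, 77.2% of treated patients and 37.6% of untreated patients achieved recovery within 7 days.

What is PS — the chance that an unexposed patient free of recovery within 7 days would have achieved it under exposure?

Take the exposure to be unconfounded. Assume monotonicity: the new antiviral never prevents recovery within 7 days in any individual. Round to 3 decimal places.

PS ≈ 0.635

p₁ = 0.772, p₀ = 0.376.
Under exogeneity and monotonicity, PS = (p₁ − p₀) / (1 − p₀).
PS = (0.772 − 0.376) / (1 − 0.376) = 0.396 / 0.624 ≈ 0.6346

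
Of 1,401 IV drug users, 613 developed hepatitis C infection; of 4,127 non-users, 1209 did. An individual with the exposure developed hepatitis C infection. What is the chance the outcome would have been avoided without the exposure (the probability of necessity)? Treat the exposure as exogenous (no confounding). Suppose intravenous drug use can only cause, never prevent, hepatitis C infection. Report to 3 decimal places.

p₁ = P(outcome | exposed) = 613/1401 = 0.43754
p₀ = P(outcome | unexposed) = 1209/4127 = 0.29295
Under exogeneity and monotonicity, PN = (p₁ − p₀) / p₁.
PN = (0.43754 − 0.29295) / 0.43754 = 0.1446 / 0.43754 ≈ 0.3305

PN ≈ 0.330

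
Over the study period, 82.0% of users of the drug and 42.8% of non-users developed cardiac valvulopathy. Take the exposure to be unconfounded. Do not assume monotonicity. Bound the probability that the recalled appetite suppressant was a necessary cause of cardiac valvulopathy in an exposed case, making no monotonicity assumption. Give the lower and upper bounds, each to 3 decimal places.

0.478 ≤ PN ≤ 0.698

p₁ = 0.82, p₀ = 0.428.
Under exogeneity alone the bounds on PN are max{0,(p₁−p₀)/p₁} ≤ PN ≤ min{1,(1−p₀)/p₁}.
  lower = (p₁ − p₀)/p₁ = 0.392 / 0.82 ≈ 0.4780
  upper = min{1, (1 − p₀)/p₁} = 0.572 / 0.82 ≈ 0.6976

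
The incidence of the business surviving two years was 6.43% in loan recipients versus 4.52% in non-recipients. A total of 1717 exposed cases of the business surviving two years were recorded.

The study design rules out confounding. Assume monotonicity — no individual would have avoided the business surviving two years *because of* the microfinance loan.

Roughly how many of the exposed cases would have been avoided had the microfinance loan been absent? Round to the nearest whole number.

about 510 cases

p₁ = 0.0643, p₀ = 0.0452.
PN = (p₁ − p₀)/p₁ = (0.0643 − 0.0452) / 0.0643 ≈ 0.29705.
Attributable cases ≈ PN × (exposed cases) = 0.29705 × 1717 ≈ 510.03.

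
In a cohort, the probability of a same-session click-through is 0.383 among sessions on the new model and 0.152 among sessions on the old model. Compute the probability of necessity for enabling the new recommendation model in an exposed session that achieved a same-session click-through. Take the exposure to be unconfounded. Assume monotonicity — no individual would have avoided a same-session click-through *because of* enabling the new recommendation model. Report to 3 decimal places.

PN ≈ 0.603

Let p₁ = 0.383, p₀ = 0.152.
Under exogeneity and monotonicity, PN = (p₁ − p₀) / p₁.
PN = (0.383 − 0.152) / 0.383 = 0.231 / 0.383 ≈ 0.6031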